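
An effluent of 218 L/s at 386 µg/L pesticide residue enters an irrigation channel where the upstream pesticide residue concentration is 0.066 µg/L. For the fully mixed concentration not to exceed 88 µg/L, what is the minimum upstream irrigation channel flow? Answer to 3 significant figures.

Set C_mix = 88: (Q·0.06600 + 218.0·386.0) / (Q + 218.0) = 88
→ Q = 218.0·(386.0 − 88)/(88 − 0.06600) = 738.8 L/s.

739 L/s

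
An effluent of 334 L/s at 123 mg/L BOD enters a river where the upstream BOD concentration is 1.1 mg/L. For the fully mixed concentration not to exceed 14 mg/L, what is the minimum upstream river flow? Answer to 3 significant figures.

2820 L/s

Set C_mix = 14: (Q·1.100 + 334.0·123.0) / (Q + 334.0) = 14
→ Q = 334.0·(123.0 − 14)/(14 − 1.100) = 2822 L/s.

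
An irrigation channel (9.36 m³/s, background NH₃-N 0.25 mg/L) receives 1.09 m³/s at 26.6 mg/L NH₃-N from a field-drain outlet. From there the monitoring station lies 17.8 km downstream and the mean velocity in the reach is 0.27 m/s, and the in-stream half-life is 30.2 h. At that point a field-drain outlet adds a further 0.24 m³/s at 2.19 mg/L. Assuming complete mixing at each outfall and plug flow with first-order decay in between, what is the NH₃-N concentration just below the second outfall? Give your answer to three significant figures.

Mixed concentration C = ΣQC/ΣQ = (9.360·0.2500 + 1.090·26.60) / 10.45 = 31.33/10.45 = 2.998 mg/L; combined flow 10.45 m³/s.
Travel time t = 17.8·1000 / 0.27 = 65930 s = 18.31 h.
Half-life 30.2 h → k = ln 2 / 30.2 = 0.02295 h⁻¹ = 0.5508 d⁻¹.
After decay, C = 2.998 × e^(−kt) = 2.998 × 0.6568 = 1.970 mg/L.
Second outfall: C = (10.45·1.970 + 0.2400·2.190)/10.69 = 1.974 mg/L.

1.97 mg/L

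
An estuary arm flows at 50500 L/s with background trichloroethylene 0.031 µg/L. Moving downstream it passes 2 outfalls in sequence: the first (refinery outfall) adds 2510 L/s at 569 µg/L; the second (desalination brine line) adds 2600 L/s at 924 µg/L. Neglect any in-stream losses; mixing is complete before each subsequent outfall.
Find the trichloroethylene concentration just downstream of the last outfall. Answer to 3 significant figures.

68.9 µg/L

Below outfall 1: Q → 53010 L/s, C = (50500·0.03100 + 2510·569.0)/53010 = 26.97 µg/L.
Below outfall 2: Q → 55610 L/s, C = (53010·26.97 + 2600·924.0)/55610 = 68.91 µg/L.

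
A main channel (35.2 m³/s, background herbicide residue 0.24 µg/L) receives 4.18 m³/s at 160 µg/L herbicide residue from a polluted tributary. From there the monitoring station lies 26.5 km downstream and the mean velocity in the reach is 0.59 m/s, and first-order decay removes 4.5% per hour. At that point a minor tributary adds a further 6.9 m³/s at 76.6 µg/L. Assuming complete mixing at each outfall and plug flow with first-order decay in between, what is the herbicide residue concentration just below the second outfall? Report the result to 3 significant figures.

Conservation of mass: C = (35.20·0.2400 + 4.180·160.0) / 39.38 = 677.2/39.38 = 17.20 µg/L; combined flow 39.38 m³/s.
Travel time t = 26.5·1000 / 0.59 = 44920 s = 12.48 h.
4.5%/h lost → k = −ln(1 − 0.045) = 0.04604 h⁻¹.
After decay, C = 17.20 × e^(−kt) = 17.20 × 0.5630 = 9.682 µg/L.
Second outfall: C = (39.38·9.682 + 6.900·76.60)/46.28 = 19.66 µg/L.

19.7 µg/L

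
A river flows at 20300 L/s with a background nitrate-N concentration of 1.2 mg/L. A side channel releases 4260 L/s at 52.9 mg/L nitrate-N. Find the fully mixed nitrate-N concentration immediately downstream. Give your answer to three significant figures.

10.2 mg/L

Flow-weighted average: C = (20300·1.200 + 4260·52.90) / 24560 = 249700/24560 = 10.17 mg/L.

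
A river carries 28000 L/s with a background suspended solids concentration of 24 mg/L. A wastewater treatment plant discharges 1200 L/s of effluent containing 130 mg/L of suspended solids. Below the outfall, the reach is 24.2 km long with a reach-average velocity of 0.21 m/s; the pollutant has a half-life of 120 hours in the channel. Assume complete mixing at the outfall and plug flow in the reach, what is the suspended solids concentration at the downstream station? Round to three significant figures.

Mixed concentration C = ΣQC/ΣQ = (28000·24.00 + 1200·130.0) / 29200 = 828000/29200 = 28.36 mg/L.
Travel time t = 24.2·1000 / 0.21 = 115200 s = 32.01 h.
Half-life 120 h → k = ln 2 / 120 = 0.005776 h⁻¹ = 0.1386 d⁻¹.
Decay over the reach: 28.36·exp(−kt) = 28.36·0.8312 = 23.57 mg/L.

23.6 mg/L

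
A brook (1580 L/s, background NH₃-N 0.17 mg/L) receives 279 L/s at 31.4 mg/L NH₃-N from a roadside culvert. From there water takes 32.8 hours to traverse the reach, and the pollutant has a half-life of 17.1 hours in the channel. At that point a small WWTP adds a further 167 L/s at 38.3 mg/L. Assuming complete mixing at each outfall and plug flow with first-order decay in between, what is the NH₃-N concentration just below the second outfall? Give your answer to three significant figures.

4.34 mg/L

Flow-weighted average: C = (1580·0.1700 + 279.0·31.40) / 1859 = 9029/1859 = 4.857 mg/L; combined flow 1859 L/s.
Half-life 17.1 h → k = ln 2 / 17.1 = 0.04053 h⁻¹ = 0.9728 d⁻¹.
Decay over the reach: 4.857·exp(−kt) = 4.857·0.2646 = 1.285 mg/L.
Second outfall: C = (1859·1.285 + 167.0·38.30)/2026 = 4.336 mg/L.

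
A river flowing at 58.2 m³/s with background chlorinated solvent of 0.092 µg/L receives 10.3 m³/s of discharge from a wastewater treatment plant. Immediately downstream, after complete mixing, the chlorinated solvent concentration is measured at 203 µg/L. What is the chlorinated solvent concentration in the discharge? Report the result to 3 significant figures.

Mass balance: 58.20·0.09200 + 10.30·Cₑ = 68.50·203.0
→ Cₑ = (68.50·203.0 − 58.20·0.09200) / 10.30 = 1350 µg/L.

1350 µg/L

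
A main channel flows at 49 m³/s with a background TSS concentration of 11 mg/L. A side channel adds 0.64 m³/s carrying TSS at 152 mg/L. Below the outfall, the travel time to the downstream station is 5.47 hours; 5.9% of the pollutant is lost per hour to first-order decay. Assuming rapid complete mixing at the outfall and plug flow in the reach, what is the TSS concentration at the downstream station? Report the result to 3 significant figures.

Flow-weighted average: C = (49.00·11.00 + 0.6400·152.0) / 49.64 = 636.3/49.64 = 12.82 mg/L.
5.9%/h lost → k = −ln(1 − 0.059) = 0.06081 h⁻¹.
First-order decay: C = 12.82·exp(−k·t) = 12.82·0.7170 = 9.191 mg/L.

9.19 mg/L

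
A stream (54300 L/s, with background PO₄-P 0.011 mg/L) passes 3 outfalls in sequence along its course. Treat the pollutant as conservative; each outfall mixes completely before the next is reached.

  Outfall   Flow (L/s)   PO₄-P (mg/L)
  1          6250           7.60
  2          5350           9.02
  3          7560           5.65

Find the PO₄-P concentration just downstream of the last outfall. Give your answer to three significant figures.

Below outfall 1: Q → 60550 L/s, C = (54300·0.01100 + 6250·7.600)/60550 = 0.7943 mg/L.
Below outfall 2: Q → 65900 L/s, C = (60550·0.7943 + 5350·9.020)/65900 = 1.462 mg/L.
Below outfall 3: Q → 73460 L/s, C = (65900·1.462 + 7560·5.650)/73460 = 1.893 mg/L.

1.89 mg/L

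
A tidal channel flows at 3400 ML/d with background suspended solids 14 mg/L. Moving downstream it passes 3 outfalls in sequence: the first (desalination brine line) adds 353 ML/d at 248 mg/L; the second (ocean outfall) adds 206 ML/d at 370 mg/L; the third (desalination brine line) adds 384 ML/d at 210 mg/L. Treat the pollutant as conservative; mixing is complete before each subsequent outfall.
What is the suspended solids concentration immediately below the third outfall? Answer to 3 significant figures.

Outfall 1: combined Q = 3753 ML/d; C = (3400·14.00 + 353.0·248.0)/3753 = 36.01 mg/L.
Outfall 2: combined Q = 3959 ML/d; C = (3753·36.01 + 206.0·370.0)/3959 = 53.39 mg/L.
Outfall 3: combined Q = 4343 ML/d; C = (3959·53.39 + 384.0·210.0)/4343 = 67.24 mg/L.

67.2 mg/L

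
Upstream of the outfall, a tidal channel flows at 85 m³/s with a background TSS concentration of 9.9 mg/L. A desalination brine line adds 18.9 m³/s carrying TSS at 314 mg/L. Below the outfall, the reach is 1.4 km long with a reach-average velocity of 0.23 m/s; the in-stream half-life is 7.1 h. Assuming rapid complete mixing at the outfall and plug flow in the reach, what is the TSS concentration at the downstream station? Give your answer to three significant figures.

55.3 mg/L

Mixed concentration C = ΣQC/ΣQ = (85.00·9.900 + 18.90·314.0) / 103.9 = 6776/103.9 = 65.22 mg/L.
Travel time t = 1.4·1000 / 0.23 = 6087 s = 1.691 h.
Half-life 7.1 h → k = ln 2 / 7.1 = 0.09763 h⁻¹ = 2.343 d⁻¹.
After decay, C = 65.22 × e^(−kt) = 65.22 × 0.8478 = 55.29 mg/L.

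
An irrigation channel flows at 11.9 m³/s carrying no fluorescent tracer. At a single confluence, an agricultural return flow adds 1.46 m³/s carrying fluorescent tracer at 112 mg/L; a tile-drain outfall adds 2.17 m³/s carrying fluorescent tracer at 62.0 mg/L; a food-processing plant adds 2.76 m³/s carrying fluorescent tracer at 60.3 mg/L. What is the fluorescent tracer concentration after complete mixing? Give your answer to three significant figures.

Conservation of mass: C = (11.90·0 + 1.460·112.0 + 2.170·62.00 + 2.760·60.30) / 18.29 = 464.5/18.29 = 25.40 mg/L.

25.4 mg/L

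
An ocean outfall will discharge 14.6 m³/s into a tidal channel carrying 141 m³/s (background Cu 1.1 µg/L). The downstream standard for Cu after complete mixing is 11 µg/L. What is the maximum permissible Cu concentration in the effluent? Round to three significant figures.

At the limit, (Qr·Cr + Qe·Cₑ)/(Qr + Qe) = 11:
Cₑ = (155.6·11 − 141.0·1.100) / 14.60 = 106.6 µg/L.

107 µg/L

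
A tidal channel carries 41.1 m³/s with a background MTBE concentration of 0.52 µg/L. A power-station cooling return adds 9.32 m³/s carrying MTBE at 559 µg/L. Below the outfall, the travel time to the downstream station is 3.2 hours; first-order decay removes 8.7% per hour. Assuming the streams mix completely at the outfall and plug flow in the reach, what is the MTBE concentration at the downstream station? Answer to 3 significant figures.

77.5 µg/L

Mass balance: C = (41.10·0.5200 + 9.320·559.0) / 50.42 = 5231/50.42 = 103.8 µg/L.
8.7%/h lost → k = −ln(1 − 0.087) = 0.09102 h⁻¹.
After decay, C = 103.8 × e^(−kt) = 103.8 × 0.7473 = 77.54 µg/L.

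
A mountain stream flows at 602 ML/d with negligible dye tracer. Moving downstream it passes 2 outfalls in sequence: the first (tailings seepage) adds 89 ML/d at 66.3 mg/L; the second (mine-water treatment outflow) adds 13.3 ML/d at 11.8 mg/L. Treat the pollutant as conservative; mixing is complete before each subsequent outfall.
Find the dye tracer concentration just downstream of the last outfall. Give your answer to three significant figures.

8.60 mg/L

Outfall 1: combined Q = 691.0 ML/d; C = (602.0·0 + 89.00·66.30)/691.0 = 8.539 mg/L.
Outfall 2: combined Q = 704.3 ML/d; C = (691.0·8.539 + 13.30·11.80)/704.3 = 8.601 mg/L.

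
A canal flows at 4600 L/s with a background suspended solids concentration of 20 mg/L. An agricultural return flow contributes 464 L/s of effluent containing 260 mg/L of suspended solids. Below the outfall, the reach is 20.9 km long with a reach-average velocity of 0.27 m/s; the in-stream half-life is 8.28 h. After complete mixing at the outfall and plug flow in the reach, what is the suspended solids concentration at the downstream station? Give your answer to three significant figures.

Mixed concentration C = ΣQC/ΣQ = (4600·20.00 + 464.0·260.0) / 5064 = 212600/5064 = 41.99 mg/L.
Travel time t = 20.9·1000 / 0.27 = 77410 s = 21.50 h.
Half-life 8.28 h → k = ln 2 / 8.28 = 0.08371 h⁻¹ = 2.009 d⁻¹.
Decay over the reach: 41.99·exp(−kt) = 41.99·0.1653 = 6.941 mg/L.

6.94 mg/L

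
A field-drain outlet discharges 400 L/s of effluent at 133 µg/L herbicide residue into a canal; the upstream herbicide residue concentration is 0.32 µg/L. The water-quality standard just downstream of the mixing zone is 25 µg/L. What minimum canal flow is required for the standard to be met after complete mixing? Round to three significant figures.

Set C_mix = 25: (Q·0.3200 + 400.0·133.0) / (Q + 400.0) = 25
→ Q = 400.0·(133.0 − 25)/(25 − 0.3200) = 1750 L/s.

1750 L/s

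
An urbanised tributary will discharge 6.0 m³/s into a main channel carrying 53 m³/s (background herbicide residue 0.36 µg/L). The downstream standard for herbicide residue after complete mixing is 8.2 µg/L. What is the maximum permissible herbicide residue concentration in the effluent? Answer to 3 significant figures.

At the limit, (Qr·Cr + Qe·Cₑ)/(Qr + Qe) = 8.2:
Cₑ = (59.00·8.2 − 53.00·0.3600) / 6.000 = 77.45 µg/L.

77.5 µg/L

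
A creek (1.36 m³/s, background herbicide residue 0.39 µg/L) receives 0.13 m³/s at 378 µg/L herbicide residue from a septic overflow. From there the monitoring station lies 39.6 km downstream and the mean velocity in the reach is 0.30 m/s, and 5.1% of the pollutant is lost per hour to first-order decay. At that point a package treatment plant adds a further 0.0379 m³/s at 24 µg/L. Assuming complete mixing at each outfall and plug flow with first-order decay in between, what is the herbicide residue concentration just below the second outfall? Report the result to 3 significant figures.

5.36 µg/L

Mass balance: C = (1.360·0.3900 + 0.1300·378.0) / 1.490 = 49.67/1.490 = 33.34 µg/L; combined flow 1.490 m³/s.
Travel time t = 39.6·1000 / 0.30 = 132000 s = 36.67 h.
5.1%/h lost → k = −ln(1 − 0.051) = 0.05235 h⁻¹.
After decay, C = 33.34 × e^(−kt) = 33.34 × 0.1467 = 4.890 µg/L.
Second outfall: C = (1.490·4.890 + 0.03790·24.00)/1.528 = 5.364 µg/L.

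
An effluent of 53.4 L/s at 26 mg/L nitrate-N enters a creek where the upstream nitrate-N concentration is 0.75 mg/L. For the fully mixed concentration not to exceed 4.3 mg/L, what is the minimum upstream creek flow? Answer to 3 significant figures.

Set C_mix = 4.3: (Q·0.7500 + 53.40·26.00) / (Q + 53.40) = 4.3
→ Q = 53.40·(26.00 − 4.3)/(4.3 − 0.7500) = 326.4 L/s.

326 L/s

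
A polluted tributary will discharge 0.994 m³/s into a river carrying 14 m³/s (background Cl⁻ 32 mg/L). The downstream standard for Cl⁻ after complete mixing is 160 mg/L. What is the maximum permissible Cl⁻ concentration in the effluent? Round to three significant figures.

At the limit, (Qr·Cr + Qe·Cₑ)/(Qr + Qe) = 160:
Cₑ = (14.99·160 − 14.00·32.00) / 0.9940 = 1963 mg/L.

1960 mg/L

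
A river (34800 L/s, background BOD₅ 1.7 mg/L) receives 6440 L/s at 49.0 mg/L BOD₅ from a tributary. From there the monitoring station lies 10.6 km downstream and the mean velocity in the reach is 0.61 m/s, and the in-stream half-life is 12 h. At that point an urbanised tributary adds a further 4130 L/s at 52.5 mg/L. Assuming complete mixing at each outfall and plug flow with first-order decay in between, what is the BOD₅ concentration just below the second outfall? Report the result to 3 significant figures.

After mixing, C = (34800·1.700 + 6440·49.00) / 41240 = 374700/41240 = 9.086 mg/L; combined flow 41240 L/s.
Travel time t = 10.6·1000 / 0.61 = 17380 s = 4.827 h.
Half-life 12 h → k = ln 2 / 12 = 0.05776 h⁻¹ = 1.386 d⁻¹.
After decay, C = 9.086 × e^(−kt) = 9.086 × 0.7567 = 6.875 mg/L.
At the second outfall, C = (41240·6.875 + 4130·52.50) / (41240 + 4130) = 11.03 mg/L.

11.0 mg/L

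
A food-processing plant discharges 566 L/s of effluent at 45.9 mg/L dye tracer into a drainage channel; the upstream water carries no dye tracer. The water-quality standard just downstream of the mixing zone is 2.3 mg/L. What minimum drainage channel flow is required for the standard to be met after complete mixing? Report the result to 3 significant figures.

Set C_mix = 2.3: (Q·0 + 566.0·45.90) / (Q + 566.0) = 2.3
→ Q = 566.0·(45.90 − 2.3)/(2.3 − 0) = 10730 L/s.

10700 L/s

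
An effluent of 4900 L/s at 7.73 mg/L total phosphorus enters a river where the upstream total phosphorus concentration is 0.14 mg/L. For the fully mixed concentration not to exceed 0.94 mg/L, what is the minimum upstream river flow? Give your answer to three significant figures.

Set C_mix = 0.94: (Q·0.1400 + 4900·7.730) / (Q + 4900) = 0.94
→ Q = 4900·(7.730 − 0.94)/(0.94 − 0.1400) = 41590 L/s.

41600 L/s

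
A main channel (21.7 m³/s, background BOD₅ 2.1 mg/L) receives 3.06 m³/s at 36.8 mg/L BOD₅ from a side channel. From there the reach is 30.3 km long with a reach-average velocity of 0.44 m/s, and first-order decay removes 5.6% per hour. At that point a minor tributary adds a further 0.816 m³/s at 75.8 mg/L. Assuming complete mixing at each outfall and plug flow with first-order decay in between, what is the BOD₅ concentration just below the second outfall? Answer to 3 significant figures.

4.47 mg/L

Mass balance: C = (21.70·2.100 + 3.060·36.80) / 24.76 = 158.2/24.76 = 6.388 mg/L; combined flow 24.76 m³/s.
Travel time t = 30.3·1000 / 0.44 = 68860 s = 19.13 h.
5.6%/h lost → k = −ln(1 − 0.056) = 0.05763 h⁻¹.
Applying C = C₀e^(−kt): 6.388 × 0.3321 = 2.121 mg/L.
At the second outfall, C = (24.76·2.121 + 0.8160·75.80) / (24.76 + 0.8160) = 4.472 mg/L.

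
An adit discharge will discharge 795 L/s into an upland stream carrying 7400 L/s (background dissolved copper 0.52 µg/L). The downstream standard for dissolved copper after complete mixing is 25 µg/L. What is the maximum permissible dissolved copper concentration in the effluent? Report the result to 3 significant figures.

At the limit, (Qr·Cr + Qe·Cₑ)/(Qr + Qe) = 25:
Cₑ = (8195·25 − 7400·0.5200) / 795.0 = 252.9 µg/L.

253 µg/L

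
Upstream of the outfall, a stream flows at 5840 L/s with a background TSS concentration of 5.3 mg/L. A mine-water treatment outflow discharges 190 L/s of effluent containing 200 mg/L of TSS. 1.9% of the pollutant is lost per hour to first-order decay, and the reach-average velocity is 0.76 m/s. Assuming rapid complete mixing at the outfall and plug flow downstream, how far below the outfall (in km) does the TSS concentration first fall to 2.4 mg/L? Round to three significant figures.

223 km

Mass balance: C = (5840·5.300 + 190.0·200.0) / 6030 = 68950/6030 = 11.43 mg/L.
1.9%/h lost → k = −ln(1 − 0.019) = 0.01918 h⁻¹.
Set 11.43·exp(−k·t) = 2.4 → t = ln(11.43/2.4)/k = 293000 s = 81.39 h.
Distance = v·t = 0.76·293000 = 222700 m = 222.7 km.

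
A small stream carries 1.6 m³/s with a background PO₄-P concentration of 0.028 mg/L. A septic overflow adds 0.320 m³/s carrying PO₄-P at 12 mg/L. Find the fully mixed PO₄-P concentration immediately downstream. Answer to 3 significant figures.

Flow-weighted average: C = (1.600·0.02800 + 0.3200·12.00) / 1.920 = 3.885/1.920 = 2.023 mg/L.

2.02 mg/L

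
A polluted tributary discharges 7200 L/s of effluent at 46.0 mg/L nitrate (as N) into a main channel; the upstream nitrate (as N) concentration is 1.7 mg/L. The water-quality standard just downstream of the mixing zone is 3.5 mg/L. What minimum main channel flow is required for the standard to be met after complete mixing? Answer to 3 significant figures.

170000 L/s

Set C_mix = 3.5: (Q·1.700 + 7200·46.00) / (Q + 7200) = 3.5
→ Q = 7200·(46.00 − 3.5)/(3.5 − 1.700) = 170000 L/s.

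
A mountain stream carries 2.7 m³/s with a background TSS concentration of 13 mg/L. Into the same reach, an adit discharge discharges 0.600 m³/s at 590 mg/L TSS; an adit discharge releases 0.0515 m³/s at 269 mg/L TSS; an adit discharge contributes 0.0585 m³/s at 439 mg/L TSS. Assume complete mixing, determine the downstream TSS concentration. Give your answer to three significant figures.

126 mg/L

Flow-weighted average: C = (2.700·13.00 + 0.6000·590.0 + 0.05150·269.0 + 0.05850·439.0) / 3.410 = 428.6/3.410 = 125.7 mg/L.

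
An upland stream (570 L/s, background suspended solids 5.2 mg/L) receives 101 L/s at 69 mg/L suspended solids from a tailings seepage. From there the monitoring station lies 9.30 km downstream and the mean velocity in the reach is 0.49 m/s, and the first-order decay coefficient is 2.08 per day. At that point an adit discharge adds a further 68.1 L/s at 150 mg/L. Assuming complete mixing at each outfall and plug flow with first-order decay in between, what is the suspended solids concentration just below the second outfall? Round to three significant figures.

22.3 mg/L

After mixing, C = (570.0·5.200 + 101.0·69.00) / 671.0 = 9933/671.0 = 14.80 mg/L; combined flow 671.0 L/s.
Travel time t = 9.30·1000 / 0.49 = 18980 s = 5.272 h.
Applying C = C₀e^(−kt): 14.80 × 0.6332 = 9.374 mg/L.
Second outfall: C = (671.0·9.374 + 68.10·150.0)/739.1 = 22.33 mg/L.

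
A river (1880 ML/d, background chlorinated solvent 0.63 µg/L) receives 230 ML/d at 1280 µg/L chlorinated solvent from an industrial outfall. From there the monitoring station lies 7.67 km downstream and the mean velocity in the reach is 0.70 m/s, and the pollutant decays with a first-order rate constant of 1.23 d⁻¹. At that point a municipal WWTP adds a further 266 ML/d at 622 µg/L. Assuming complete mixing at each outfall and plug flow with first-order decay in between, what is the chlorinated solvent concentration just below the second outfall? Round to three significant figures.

176 µg/L

Mass balance: C = (1880·0.6300 + 230.0·1280) / 2110 = 295600/2110 = 140.1 µg/L; combined flow 2110 ML/d.
Travel time t = 7.67·1000 / 0.70 = 10960 s = 3.044 h.
First-order decay: C = 140.1·exp(−k·t) = 140.1·0.8556 = 119.9 µg/L.
Second outfall: C = (2110·119.9 + 266.0·622.0)/2376 = 176.1 µg/L.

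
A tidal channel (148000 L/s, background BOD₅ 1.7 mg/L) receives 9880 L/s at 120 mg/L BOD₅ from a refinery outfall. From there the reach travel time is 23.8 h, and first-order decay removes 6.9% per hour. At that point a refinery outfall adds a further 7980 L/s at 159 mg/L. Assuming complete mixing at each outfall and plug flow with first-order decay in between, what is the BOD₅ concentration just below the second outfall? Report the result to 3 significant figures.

9.23 mg/L

Mass balance: C = (148000·1.700 + 9880·120.0) / 157900 = 1437000/157900 = 9.103 mg/L; combined flow 157900 L/s.
6.9%/h lost → k = −ln(1 − 0.069) = 0.07150 h⁻¹.
First-order decay: C = 9.103·exp(−k·t) = 9.103·0.1824 = 1.660 mg/L.
At the second outfall, C = (157900·1.660 + 7980·159.0) / (157900 + 7980) = 9.230 mg/L.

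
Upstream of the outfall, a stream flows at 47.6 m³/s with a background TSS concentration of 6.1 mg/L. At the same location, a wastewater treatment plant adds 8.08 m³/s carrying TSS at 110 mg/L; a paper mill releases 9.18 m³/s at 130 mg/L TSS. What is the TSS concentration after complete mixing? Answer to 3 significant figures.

Flow-weighted average: C = (47.60·6.100 + 8.080·110.0 + 9.180·130.0) / 64.86 = 2373/64.86 = 36.58 mg/L.

36.6 mg/L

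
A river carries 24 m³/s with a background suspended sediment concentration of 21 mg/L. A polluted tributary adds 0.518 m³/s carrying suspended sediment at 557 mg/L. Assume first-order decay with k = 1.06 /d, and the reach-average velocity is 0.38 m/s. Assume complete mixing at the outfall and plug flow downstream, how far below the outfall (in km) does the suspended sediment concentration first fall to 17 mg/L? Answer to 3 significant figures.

19.9 km

After mixing, C = (24.00·21.00 + 0.5180·557.0) / 24.52 = 792.5/24.52 = 32.32 mg/L.
Set 32.32·exp(−k·t) = 17 → t = ln(32.32/17)/k = 52380 s = 14.55 h.
Distance = v·t = 0.38·52380 = 19900 m = 19.90 km.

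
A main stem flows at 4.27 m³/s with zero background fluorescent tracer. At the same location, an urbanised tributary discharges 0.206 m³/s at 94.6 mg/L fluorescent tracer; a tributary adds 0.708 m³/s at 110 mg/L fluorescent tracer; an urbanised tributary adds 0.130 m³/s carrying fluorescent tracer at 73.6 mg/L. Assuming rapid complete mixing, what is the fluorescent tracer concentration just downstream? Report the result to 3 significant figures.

Mass balance: C = (4.270·0 + 0.2060·94.60 + 0.7080·110.0 + 0.1300·73.60) / 5.314 = 106.9/5.314 = 20.12 mg/L.

20.1 mg/L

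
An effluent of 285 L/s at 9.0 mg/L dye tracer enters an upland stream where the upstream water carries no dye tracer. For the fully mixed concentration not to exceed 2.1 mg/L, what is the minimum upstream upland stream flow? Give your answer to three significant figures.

Set C_mix = 2.1: (Q·0 + 285.0·9.000) / (Q + 285.0) = 2.1
→ Q = 285.0·(9.000 − 2.1)/(2.1 − 0) = 936.4 L/s.

936 L/s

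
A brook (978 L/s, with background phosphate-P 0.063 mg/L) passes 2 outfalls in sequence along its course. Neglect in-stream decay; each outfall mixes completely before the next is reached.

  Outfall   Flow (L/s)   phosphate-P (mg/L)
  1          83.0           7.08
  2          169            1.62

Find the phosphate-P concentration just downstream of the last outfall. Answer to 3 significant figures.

Below outfall 1: Q → 1061 L/s, C = (978.0·0.06300 + 83.00·7.080)/1061 = 0.6119 mg/L.
Below outfall 2: Q → 1230 L/s, C = (1061·0.6119 + 169.0·1.620)/1230 = 0.7504 mg/L.

0.750 mg/L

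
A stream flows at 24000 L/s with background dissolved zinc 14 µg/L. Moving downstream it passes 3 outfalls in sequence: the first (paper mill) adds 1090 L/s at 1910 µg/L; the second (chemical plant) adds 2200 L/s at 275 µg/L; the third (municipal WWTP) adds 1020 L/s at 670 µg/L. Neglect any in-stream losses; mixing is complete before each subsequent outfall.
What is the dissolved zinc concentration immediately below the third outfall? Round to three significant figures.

131 µg/L

After outfall 1: Q = 24000 + 1090 = 25090 L/s; C = (24000·14.00 + 1090·1910)/25090 = 96.37 µg/L.
After outfall 2: Q = 25090 + 2200 = 27290 L/s; C = (25090·96.37 + 2200·275.0)/27290 = 110.8 µg/L.
After outfall 3: Q = 27290 + 1020 = 28310 L/s; C = (27290·110.8 + 1020·670.0)/28310 = 130.9 µg/L.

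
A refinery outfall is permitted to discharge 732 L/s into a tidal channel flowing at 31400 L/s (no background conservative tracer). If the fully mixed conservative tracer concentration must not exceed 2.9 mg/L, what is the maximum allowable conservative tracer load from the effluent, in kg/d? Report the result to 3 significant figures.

Mass balance at the limit: 31400·0 + 732.0·Cₑ = 32130·2.9 → Cₑ = 127.3 mg/L.
732.0 L/s = 0.7320 m³/s. Load = 0.7320 m³/s × 127.3 g/m³ × 86 400 s/d = 8051 kg/d.

8050 kg/d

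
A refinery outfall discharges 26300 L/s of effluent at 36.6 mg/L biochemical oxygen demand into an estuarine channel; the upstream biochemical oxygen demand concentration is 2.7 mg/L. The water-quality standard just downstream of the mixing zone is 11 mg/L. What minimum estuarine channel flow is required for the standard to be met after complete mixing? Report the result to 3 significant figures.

81100 L/s

Set C_mix = 11: (Q·2.700 + 26300·36.60) / (Q + 26300) = 11
→ Q = 26300·(36.60 − 11)/(11 − 2.700) = 81120 L/s.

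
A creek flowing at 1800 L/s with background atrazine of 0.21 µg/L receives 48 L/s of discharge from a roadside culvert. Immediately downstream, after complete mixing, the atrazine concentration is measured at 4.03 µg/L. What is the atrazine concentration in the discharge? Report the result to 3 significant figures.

147 µg/L

Mass balance: 1800·0.2100 + 48.00·Cₑ = 1848·4.030
→ Cₑ = (1848·4.030 − 1800·0.2100) / 48.00 = 147.3 µg/L.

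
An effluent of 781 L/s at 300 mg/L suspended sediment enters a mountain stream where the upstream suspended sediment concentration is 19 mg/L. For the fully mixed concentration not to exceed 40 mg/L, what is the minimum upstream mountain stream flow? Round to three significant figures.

Set C_mix = 40: (Q·19.00 + 781.0·300.0) / (Q + 781.0) = 40
→ Q = 781.0·(300.0 − 40)/(40 − 19.00) = 9670 L/s.

9670 L/s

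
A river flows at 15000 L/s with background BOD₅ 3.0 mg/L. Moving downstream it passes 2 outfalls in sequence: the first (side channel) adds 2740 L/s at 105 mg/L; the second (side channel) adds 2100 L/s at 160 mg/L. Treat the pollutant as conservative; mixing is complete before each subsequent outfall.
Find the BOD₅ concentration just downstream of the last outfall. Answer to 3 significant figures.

33.7 mg/L

Outfall 1: combined Q = 17740 L/s; C = (15000·3.000 + 2740·105.0)/17740 = 18.75 mg/L.
Outfall 2: combined Q = 19840 L/s; C = (17740·18.75 + 2100·160.0)/19840 = 33.70 mg/L.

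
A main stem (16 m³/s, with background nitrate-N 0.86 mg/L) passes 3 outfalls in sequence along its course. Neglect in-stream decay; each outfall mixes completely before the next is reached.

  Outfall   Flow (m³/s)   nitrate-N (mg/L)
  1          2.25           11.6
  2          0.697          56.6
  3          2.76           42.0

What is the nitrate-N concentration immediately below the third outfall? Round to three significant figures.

8.99 mg/L

After outfall 1: Q = 16.00 + 2.250 = 18.25 m³/s; C = (16.00·0.8600 + 2.250·11.60)/18.25 = 2.184 mg/L.
After outfall 2: Q = 18.25 + 0.6970 = 18.95 m³/s; C = (18.25·2.184 + 0.6970·56.60)/18.95 = 4.186 mg/L.
After outfall 3: Q = 18.95 + 2.760 = 21.71 m³/s; C = (18.95·4.186 + 2.760·42.00)/21.71 = 8.994 mg/L.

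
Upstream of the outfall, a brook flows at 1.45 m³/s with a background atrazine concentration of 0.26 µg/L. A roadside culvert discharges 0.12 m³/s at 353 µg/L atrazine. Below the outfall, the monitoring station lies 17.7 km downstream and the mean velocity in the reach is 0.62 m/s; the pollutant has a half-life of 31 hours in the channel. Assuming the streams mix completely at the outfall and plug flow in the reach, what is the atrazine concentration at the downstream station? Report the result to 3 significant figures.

After mixing, C = (1.450·0.2600 + 0.1200·353.0) / 1.570 = 42.74/1.570 = 27.22 µg/L.
Travel time t = 17.7·1000 / 0.62 = 28550 s = 7.930 h.
Half-life 31 h → k = ln 2 / 31 = 0.02236 h⁻¹ = 0.5366 d⁻¹.
After decay, C = 27.22 × e^(−kt) = 27.22 × 0.8375 = 22.80 µg/L.

22.8 µg/L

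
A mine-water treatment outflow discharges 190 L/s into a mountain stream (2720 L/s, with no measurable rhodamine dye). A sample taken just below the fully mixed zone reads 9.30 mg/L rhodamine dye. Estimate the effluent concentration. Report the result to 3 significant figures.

142 mg/L

Mass balance: 2720·0 + 190.0·Cₑ = 2910·9.300
→ Cₑ = (2910·9.300 − 2720·0) / 190.0 = 142.4 mg/L.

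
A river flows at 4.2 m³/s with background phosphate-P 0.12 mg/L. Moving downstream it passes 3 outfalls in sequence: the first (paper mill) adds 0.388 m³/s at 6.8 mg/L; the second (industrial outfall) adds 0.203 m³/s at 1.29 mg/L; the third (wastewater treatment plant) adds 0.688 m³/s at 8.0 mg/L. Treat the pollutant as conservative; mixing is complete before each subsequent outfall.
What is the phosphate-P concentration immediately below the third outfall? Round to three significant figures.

1.63 mg/L

After outfall 1: Q = 4.200 + 0.3880 = 4.588 m³/s; C = (4.200·0.1200 + 0.3880·6.800)/4.588 = 0.6849 mg/L.
After outfall 2: Q = 4.588 + 0.2030 = 4.791 m³/s; C = (4.588·0.6849 + 0.2030·1.290)/4.791 = 0.7106 mg/L.
After outfall 3: Q = 4.791 + 0.6880 = 5.479 m³/s; C = (4.791·0.7106 + 0.6880·8.000)/5.479 = 1.626 mg/L.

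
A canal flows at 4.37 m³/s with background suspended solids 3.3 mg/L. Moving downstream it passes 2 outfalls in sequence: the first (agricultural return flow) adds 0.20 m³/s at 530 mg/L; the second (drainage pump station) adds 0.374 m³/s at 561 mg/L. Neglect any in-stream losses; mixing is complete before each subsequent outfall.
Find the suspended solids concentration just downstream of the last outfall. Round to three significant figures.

Outfall 1: combined Q = 4.570 m³/s; C = (4.370·3.300 + 0.2000·530.0)/4.570 = 26.35 mg/L.
Outfall 2: combined Q = 4.944 m³/s; C = (4.570·26.35 + 0.3740·561.0)/4.944 = 66.80 mg/L.

66.8 mg/L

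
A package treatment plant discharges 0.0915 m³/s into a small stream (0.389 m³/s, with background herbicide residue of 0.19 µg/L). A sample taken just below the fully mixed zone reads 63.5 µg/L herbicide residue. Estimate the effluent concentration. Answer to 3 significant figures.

Mass balance: 0.3890·0.1900 + 0.09150·Cₑ = 0.4805·63.50
→ Cₑ = (0.4805·63.50 − 0.3890·0.1900) / 0.09150 = 332.7 µg/L.

333 µg/L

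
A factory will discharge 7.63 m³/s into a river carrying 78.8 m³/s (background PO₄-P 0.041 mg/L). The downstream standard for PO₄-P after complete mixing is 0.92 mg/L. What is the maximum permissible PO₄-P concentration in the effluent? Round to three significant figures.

10.0 mg/L

At the limit, (Qr·Cr + Qe·Cₑ)/(Qr + Qe) = 0.92:
Cₑ = (86.43·0.92 − 78.80·0.04100) / 7.630 = 9.998 mg/L.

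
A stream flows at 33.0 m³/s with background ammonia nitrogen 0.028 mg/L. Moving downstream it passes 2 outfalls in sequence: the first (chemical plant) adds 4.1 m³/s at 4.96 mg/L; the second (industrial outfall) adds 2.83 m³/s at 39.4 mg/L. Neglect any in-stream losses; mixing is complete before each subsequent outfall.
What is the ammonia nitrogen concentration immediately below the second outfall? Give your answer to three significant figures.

After outfall 1: Q = 33.00 + 4.100 = 37.10 m³/s; C = (33.00·0.02800 + 4.100·4.960)/37.10 = 0.5730 mg/L.
After outfall 2: Q = 37.10 + 2.830 = 39.93 m³/s; C = (37.10·0.5730 + 2.830·39.40)/39.93 = 3.325 mg/L.

3.32 mg/L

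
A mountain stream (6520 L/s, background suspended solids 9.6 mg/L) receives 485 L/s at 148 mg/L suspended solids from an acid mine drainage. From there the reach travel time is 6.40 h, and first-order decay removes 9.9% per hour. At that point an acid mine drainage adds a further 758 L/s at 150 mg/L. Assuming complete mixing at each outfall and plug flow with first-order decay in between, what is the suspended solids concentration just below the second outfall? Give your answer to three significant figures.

After mixing, C = (6520·9.600 + 485.0·148.0) / 7005 = 134400/7005 = 19.18 mg/L; combined flow 7005 L/s.
9.9%/h lost → k = −ln(1 − 0.099) = 0.1043 h⁻¹.
Applying C = C₀e^(−kt): 19.18 × 0.5131 = 9.843 mg/L.
At the second outfall, C = (7005·9.843 + 758.0·150.0) / (7005 + 758.0) = 23.53 mg/L.

23.5 mg/L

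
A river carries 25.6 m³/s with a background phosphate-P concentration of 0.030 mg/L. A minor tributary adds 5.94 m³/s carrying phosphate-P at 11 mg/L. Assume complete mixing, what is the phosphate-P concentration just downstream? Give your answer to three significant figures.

2.10 mg/L

Mass balance: C = (25.60·0.03000 + 5.940·11.00) / 31.54 = 66.11/31.54 = 2.096 mg/L.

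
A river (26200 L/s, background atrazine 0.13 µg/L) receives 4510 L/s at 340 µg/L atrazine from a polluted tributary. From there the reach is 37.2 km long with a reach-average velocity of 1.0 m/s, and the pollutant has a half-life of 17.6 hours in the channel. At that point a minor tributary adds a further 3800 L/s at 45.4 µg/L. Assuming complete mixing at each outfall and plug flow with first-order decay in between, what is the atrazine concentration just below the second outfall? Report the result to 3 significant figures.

34.6 µg/L

Mass balance: C = (26200·0.1300 + 4510·340.0) / 30710 = 1537000/30710 = 50.04 µg/L; combined flow 30710 L/s.
Travel time t = 37.2·1000 / 1.0 = 37200 s = 10.33 h.
Half-life 17.6 h → k = ln 2 / 17.6 = 0.03938 h⁻¹ = 0.9452 d⁻¹.
After decay, C = 50.04 × e^(−kt) = 50.04 × 0.6657 = 33.31 µg/L.
At the second outfall, C = (30710·33.31 + 3800·45.40) / (30710 + 3800) = 34.64 µg/L.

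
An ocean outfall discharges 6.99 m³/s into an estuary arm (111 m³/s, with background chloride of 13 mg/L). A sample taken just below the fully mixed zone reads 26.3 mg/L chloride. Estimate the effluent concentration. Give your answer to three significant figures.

238 mg/L

Mass balance: 111.0·13.00 + 6.990·Cₑ = 118.0·26.30
→ Cₑ = (118.0·26.30 − 111.0·13.00) / 6.990 = 237.5 mg/L.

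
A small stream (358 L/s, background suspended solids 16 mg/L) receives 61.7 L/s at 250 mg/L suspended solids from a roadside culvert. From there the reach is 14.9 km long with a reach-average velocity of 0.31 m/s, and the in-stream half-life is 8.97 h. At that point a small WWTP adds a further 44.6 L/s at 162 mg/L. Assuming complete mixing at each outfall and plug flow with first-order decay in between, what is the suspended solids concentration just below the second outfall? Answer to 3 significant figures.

After mixing, C = (358.0·16.00 + 61.70·250.0) / 419.7 = 21150/419.7 = 50.40 mg/L; combined flow 419.7 L/s.
Travel time t = 14.9·1000 / 0.31 = 48060 s = 13.35 h.
Half-life 8.97 h → k = ln 2 / 8.97 = 0.07727 h⁻¹ = 1.855 d⁻¹.
Decay over the reach: 50.40·exp(−kt) = 50.40·0.3564 = 17.96 mg/L.
At the second outfall, C = (419.7·17.96 + 44.60·162.0) / (419.7 + 44.60) = 31.80 mg/L.

31.8 mg/L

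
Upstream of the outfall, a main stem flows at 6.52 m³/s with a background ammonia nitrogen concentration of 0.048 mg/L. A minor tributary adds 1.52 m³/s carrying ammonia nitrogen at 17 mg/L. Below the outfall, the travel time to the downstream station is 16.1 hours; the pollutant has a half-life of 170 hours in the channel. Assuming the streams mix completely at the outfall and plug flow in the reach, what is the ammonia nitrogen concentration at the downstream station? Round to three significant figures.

3.05 mg/L

Mass balance: C = (6.520·0.04800 + 1.520·17.00) / 8.040 = 26.15/8.040 = 3.253 mg/L.
Half-life 170 h → k = ln 2 / 170 = 0.004077 h⁻¹ = 0.09786 d⁻¹.
After decay, C = 3.253 × e^(−kt) = 3.253 × 0.9365 = 3.046 mg/L.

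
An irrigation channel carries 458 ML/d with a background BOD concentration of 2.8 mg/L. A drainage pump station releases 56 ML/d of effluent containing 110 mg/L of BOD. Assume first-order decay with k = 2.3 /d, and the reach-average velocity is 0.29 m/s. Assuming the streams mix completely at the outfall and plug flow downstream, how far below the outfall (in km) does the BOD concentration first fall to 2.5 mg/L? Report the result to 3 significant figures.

Mixed concentration C = ΣQC/ΣQ = (458.0·2.800 + 56.00·110.0) / 514.0 = 7442/514.0 = 14.48 mg/L.
Set 14.48·exp(−k·t) = 2.5 → t = ln(14.48/2.5)/k = 65980 s = 18.33 h.
Distance = v·t = 0.29·65980 = 19130 m = 19.13 km.

19.1 km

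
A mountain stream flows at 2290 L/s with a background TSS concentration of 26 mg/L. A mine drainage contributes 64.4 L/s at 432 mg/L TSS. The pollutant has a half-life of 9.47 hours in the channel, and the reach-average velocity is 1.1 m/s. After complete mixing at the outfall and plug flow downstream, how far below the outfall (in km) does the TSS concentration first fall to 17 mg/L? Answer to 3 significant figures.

42.2 km

Conservation of mass: C = (2290·26.00 + 64.40·432.0) / 2354 = 87360/2354 = 37.11 mg/L.
Half-life 9.47 h → k = ln 2 / 9.47 = 0.07319 h⁻¹ = 1.757 d⁻¹.
Set 37.11·exp(−k·t) = 17 → t = ln(37.11/17)/k = 38390 s = 10.66 h.
Distance = v·t = 1.1·38390 = 42230 m = 42.23 km.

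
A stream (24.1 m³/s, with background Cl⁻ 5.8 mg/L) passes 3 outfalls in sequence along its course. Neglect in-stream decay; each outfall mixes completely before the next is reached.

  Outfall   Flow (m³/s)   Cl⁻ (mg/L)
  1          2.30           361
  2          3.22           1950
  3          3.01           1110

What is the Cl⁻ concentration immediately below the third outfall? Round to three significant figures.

After outfall 1: Q = 24.10 + 2.300 = 26.40 m³/s; C = (24.10·5.800 + 2.300·361.0)/26.40 = 36.75 mg/L.
After outfall 2: Q = 26.40 + 3.220 = 29.62 m³/s; C = (26.40·36.75 + 3.220·1950)/29.62 = 244.7 mg/L.
After outfall 3: Q = 29.62 + 3.010 = 32.63 m³/s; C = (29.62·244.7 + 3.010·1110)/32.63 = 324.6 mg/L.

325 mg/L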